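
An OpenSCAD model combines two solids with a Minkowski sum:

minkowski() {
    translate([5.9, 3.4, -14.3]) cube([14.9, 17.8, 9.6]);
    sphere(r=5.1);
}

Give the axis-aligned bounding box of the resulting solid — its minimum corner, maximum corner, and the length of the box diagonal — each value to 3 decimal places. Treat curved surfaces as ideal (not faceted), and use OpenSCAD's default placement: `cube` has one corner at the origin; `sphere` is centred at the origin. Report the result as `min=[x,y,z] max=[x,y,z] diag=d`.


A = translate([5.9, 3.4, -14.3]) cube([14.9, 17.8, 9.6]) → bbox [5.9,3.4,-14.3] .. [20.8,21.2,-4.7]
B = sphere(r=5.1) → bbox [-5.1,-5.1,-5.1] .. [5.1,5.1,5.1]
lo = A.lo+B.lo = [5.9-5.1, 3.4-5.1, -14.3-5.1] = [0.800,-1.700,-19.400]
hi = A.hi+B.hi = [20.8+5.1, 21.2+5.1, -4.7+5.1] = [25.900,26.300,0.400]
diag = √(25.1²+28²+19.8²) = √1806.05 = 42.498

min=[0.800,-1.700,-19.400] max=[25.900,26.300,0.400] diag=42.498


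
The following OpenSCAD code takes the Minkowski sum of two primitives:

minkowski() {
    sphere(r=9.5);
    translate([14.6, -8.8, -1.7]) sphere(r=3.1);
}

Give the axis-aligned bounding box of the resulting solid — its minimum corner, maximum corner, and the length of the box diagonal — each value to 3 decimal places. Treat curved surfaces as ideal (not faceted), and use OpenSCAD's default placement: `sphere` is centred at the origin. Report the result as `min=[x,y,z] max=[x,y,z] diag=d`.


A = translate([14.6, -8.8, -1.7]) sphere(r=3.1) → bbox [11.5,-11.9,-4.8] .. [17.7,-5.7,1.4]
B = sphere(r=9.5) → bbox [-9.5,-9.5,-9.5] .. [9.5,9.5,9.5]
lo = A.lo+B.lo = [11.5-9.5, -11.9-9.5, -4.8-9.5] = [2.000,-21.400,-14.300]
hi = A.hi+B.hi = [17.7+9.5, -5.7+9.5, 1.4+9.5] = [27.200,3.800,10.900]
diag = √(25.2²+25.2²+25.2²) = √1905.12 = 43.648

min=[2.000,-21.400,-14.300] max=[27.200,3.800,10.900] diag=43.648


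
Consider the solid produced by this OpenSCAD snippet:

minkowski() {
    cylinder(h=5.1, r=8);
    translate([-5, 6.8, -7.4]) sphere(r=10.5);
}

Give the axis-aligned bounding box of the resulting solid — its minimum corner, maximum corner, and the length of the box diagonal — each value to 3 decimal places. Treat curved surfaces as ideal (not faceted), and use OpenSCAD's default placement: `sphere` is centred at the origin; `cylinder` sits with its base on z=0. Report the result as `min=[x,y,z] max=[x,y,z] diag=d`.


min=[-23.500,-11.700,-17.900] max=[13.500,25.300,8.200] diag=58.474

A = translate([-5, 6.8, -7.4]) sphere(r=10.5) → bbox [-15.5,-3.7,-17.9] .. [5.5,17.3,3.1]
B = cylinder(h=5.1, r=8) → bbox [-8,-8,0] .. [8,8,5.1]
lo = A.lo+B.lo = [-15.5-8, -3.7-8, -17.9+0] = [-23.500,-11.700,-17.900]
hi = A.hi+B.hi = [5.5+8, 17.3+8, 3.1+5.1] = [13.500,25.300,8.200]
diag = √(37²+37²+26.1²) = √3419.21 = 58.474


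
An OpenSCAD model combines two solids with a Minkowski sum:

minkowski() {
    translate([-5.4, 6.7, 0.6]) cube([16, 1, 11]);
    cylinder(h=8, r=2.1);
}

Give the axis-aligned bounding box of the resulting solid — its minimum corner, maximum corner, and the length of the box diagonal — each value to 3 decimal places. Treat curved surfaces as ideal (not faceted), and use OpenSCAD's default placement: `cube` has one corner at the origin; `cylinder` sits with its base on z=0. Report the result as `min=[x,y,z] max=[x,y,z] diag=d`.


A = translate([-5.4, 6.7, 0.6]) cube([16, 1, 11]) → bbox [-5.4,6.7,0.6] .. [10.6,7.7,11.6]
B = cylinder(h=8, r=2.1) → bbox [-2.1,-2.1,0] .. [2.1,2.1,8]
lo = A.lo+B.lo = [-5.4-2.1, 6.7-2.1, 0.6+0] = [-7.500,4.600,0.600]
hi = A.hi+B.hi = [10.6+2.1, 7.7+2.1, 11.6+8] = [12.700,9.800,19.600]
diag = √(20.2²+5.2²+19²) = √796.08 = 28.215

min=[-7.500,4.600,0.600] max=[12.700,9.800,19.600] diag=28.215


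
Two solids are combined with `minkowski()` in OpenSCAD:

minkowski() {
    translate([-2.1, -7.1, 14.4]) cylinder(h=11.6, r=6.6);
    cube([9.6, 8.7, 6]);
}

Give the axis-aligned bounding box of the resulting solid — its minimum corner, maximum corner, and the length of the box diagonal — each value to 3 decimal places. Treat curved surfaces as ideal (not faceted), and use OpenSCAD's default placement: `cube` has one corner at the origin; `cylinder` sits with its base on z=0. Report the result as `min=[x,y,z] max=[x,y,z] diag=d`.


A = translate([-2.1, -7.1, 14.4]) cylinder(h=11.6, r=6.6) → bbox [-8.7,-13.7,14.4] .. [4.5,-0.5,26]
B = cube([9.6, 8.7, 6]) → bbox [0,0,0] .. [9.6,8.7,6]
lo = A.lo+B.lo = [-8.7+0, -13.7+0, 14.4+0] = [-8.700,-13.700,14.400]
hi = A.hi+B.hi = [4.5+9.6, -0.5+8.7, 26+6] = [14.100,8.200,32.000]
diag = √(22.8²+21.9²+17.6²) = √1309.21 = 36.183

min=[-8.700,-13.700,14.400] max=[14.100,8.200,32.000] diag=36.183


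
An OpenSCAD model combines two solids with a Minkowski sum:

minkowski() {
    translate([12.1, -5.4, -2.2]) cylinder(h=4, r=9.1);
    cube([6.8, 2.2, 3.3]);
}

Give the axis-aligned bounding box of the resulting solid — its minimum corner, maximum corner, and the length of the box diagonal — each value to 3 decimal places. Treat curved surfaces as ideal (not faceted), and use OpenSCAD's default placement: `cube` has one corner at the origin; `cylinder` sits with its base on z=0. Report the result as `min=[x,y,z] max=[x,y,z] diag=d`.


min=[3.000,-14.500,-2.200] max=[28.000,5.900,5.100] diag=33.082

A = translate([12.1, -5.4, -2.2]) cylinder(h=4, r=9.1) → bbox [3,-14.5,-2.2] .. [21.2,3.7,1.8]
B = cube([6.8, 2.2, 3.3]) → bbox [0,0,0] .. [6.8,2.2,3.3]
lo = A.lo+B.lo = [3+0, -14.5+0, -2.2+0] = [3.000,-14.500,-2.200]
hi = A.hi+B.hi = [21.2+6.8, 3.7+2.2, 1.8+3.3] = [28.000,5.900,5.100]
diag = √(25²+20.4²+7.3²) = √1094.45 = 33.082


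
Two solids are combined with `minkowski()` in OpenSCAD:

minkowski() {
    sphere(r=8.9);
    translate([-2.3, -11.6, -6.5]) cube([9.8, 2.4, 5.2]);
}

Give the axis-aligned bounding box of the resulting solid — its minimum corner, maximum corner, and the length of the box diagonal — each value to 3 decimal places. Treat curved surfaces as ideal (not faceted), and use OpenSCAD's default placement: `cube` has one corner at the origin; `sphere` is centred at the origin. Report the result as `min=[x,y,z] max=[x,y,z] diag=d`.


A = translate([-2.3, -11.6, -6.5]) cube([9.8, 2.4, 5.2]) → bbox [-2.3,-11.6,-6.5] .. [7.5,-9.2,-1.3]
B = sphere(r=8.9) → bbox [-8.9,-8.9,-8.9] .. [8.9,8.9,8.9]
lo = A.lo+B.lo = [-2.3-8.9, -11.6-8.9, -6.5-8.9] = [-11.200,-20.500,-15.400]
hi = A.hi+B.hi = [7.5+8.9, -9.2+8.9, -1.3+8.9] = [16.400,-0.300,7.600]
diag = √(27.6²+20.2²+23²) = √1698.8 = 41.217

min=[-11.200,-20.500,-15.400] max=[16.400,-0.300,7.600] diag=41.217


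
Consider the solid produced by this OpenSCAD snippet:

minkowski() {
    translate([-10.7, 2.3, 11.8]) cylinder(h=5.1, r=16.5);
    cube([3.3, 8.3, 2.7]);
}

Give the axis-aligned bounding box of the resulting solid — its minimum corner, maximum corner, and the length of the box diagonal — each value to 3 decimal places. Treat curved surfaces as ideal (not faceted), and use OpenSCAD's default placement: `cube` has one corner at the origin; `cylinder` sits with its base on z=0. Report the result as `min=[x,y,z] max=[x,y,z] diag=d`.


A = translate([-10.7, 2.3, 11.8]) cylinder(h=5.1, r=16.5) → bbox [-27.2,-14.2,11.8] .. [5.8,18.8,16.9]
B = cube([3.3, 8.3, 2.7]) → bbox [0,0,0] .. [3.3,8.3,2.7]
lo = A.lo+B.lo = [-27.2+0, -14.2+0, 11.8+0] = [-27.200,-14.200,11.800]
hi = A.hi+B.hi = [5.8+3.3, 18.8+8.3, 16.9+2.7] = [9.100,27.100,19.600]
diag = √(36.3²+41.3²+7.8²) = √3084.22 = 55.536

min=[-27.200,-14.200,11.800] max=[9.100,27.100,19.600] diag=55.536


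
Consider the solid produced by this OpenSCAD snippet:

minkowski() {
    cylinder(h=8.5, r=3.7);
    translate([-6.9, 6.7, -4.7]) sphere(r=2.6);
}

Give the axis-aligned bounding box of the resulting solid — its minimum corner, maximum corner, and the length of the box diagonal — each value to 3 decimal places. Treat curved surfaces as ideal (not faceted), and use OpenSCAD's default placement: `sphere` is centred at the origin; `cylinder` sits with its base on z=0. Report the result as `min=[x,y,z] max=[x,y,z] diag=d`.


A = translate([-6.9, 6.7, -4.7]) sphere(r=2.6) → bbox [-9.5,4.1,-7.3] .. [-4.3,9.3,-2.1]
B = cylinder(h=8.5, r=3.7) → bbox [-3.7,-3.7,0] .. [3.7,3.7,8.5]
lo = A.lo+B.lo = [-9.5-3.7, 4.1-3.7, -7.3+0] = [-13.200,0.400,-7.300]
hi = A.hi+B.hi = [-4.3+3.7, 9.3+3.7, -2.1+8.5] = [-0.600,13.000,6.400]
diag = √(12.6²+12.6²+13.7²) = √505.21 = 22.477

min=[-13.200,0.400,-7.300] max=[-0.600,13.000,6.400] diag=22.477


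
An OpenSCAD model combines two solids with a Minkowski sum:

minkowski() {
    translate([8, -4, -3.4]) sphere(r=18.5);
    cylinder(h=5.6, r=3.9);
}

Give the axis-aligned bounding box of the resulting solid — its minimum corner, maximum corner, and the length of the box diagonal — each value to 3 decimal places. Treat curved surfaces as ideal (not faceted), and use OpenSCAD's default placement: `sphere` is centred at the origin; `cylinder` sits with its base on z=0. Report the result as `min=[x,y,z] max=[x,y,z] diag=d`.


min=[-14.400,-26.400,-21.900] max=[30.400,18.400,20.700] diag=76.347

A = translate([8, -4, -3.4]) sphere(r=18.5) → bbox [-10.5,-22.5,-21.9] .. [26.5,14.5,15.1]
B = cylinder(h=5.6, r=3.9) → bbox [-3.9,-3.9,0] .. [3.9,3.9,5.6]
lo = A.lo+B.lo = [-10.5-3.9, -22.5-3.9, -21.9+0] = [-14.400,-26.400,-21.900]
hi = A.hi+B.hi = [26.5+3.9, 14.5+3.9, 15.1+5.6] = [30.400,18.400,20.700]
diag = √(44.8²+44.8²+42.6²) = √5828.84 = 76.347


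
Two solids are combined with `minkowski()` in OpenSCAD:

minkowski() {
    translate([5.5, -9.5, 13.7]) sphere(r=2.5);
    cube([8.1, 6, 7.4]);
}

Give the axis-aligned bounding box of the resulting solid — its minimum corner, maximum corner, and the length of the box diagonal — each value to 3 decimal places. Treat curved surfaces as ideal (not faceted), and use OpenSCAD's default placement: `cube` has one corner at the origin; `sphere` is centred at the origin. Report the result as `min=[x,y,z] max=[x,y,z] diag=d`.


min=[3.000,-12.000,11.200] max=[16.100,-1.000,23.600] diag=21.127

A = translate([5.5, -9.5, 13.7]) sphere(r=2.5) → bbox [3,-12,11.2] .. [8,-7,16.2]
B = cube([8.1, 6, 7.4]) → bbox [0,0,0] .. [8.1,6,7.4]
lo = A.lo+B.lo = [3+0, -12+0, 11.2+0] = [3.000,-12.000,11.200]
hi = A.hi+B.hi = [8+8.1, -7+6, 16.2+7.4] = [16.100,-1.000,23.600]
diag = √(13.1²+11²+12.4²) = √446.37 = 21.127


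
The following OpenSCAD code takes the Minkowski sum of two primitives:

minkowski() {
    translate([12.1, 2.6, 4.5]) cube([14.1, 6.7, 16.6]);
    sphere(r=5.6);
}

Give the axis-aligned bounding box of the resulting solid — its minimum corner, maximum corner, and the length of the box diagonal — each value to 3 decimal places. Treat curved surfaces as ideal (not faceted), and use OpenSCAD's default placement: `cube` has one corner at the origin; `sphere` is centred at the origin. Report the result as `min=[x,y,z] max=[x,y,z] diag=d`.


A = translate([12.1, 2.6, 4.5]) cube([14.1, 6.7, 16.6]) → bbox [12.1,2.6,4.5] .. [26.2,9.3,21.1]
B = sphere(r=5.6) → bbox [-5.6,-5.6,-5.6] .. [5.6,5.6,5.6]
lo = A.lo+B.lo = [12.1-5.6, 2.6-5.6, 4.5-5.6] = [6.500,-3.000,-1.100]
hi = A.hi+B.hi = [26.2+5.6, 9.3+5.6, 21.1+5.6] = [31.800,14.900,26.700]
diag = √(25.3²+17.9²+27.8²) = √1733.34 = 41.633

min=[6.500,-3.000,-1.100] max=[31.800,14.900,26.700] diag=41.633


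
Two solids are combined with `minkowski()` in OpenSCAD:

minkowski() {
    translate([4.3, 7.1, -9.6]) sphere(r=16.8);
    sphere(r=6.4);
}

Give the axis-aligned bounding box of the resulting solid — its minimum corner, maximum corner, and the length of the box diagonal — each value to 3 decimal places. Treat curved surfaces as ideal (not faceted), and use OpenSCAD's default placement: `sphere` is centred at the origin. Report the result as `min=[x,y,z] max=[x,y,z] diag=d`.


min=[-18.900,-16.100,-32.800] max=[27.500,30.300,13.600] diag=80.367

A = translate([4.3, 7.1, -9.6]) sphere(r=16.8) → bbox [-12.5,-9.7,-26.4] .. [21.1,23.9,7.2]
B = sphere(r=6.4) → bbox [-6.4,-6.4,-6.4] .. [6.4,6.4,6.4]
lo = A.lo+B.lo = [-12.5-6.4, -9.7-6.4, -26.4-6.4] = [-18.900,-16.100,-32.800]
hi = A.hi+B.hi = [21.1+6.4, 23.9+6.4, 7.2+6.4] = [27.500,30.300,13.600]
diag = √(46.4²+46.4²+46.4²) = √6458.88 = 80.367


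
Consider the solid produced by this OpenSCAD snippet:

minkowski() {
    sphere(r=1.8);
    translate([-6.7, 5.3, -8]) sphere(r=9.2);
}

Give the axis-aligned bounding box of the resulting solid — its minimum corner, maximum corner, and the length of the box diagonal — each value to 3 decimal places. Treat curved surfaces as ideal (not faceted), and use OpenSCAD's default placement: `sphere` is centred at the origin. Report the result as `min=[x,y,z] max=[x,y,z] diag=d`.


A = translate([-6.7, 5.3, -8]) sphere(r=9.2) → bbox [-15.9,-3.9,-17.2] .. [2.5,14.5,1.2]
B = sphere(r=1.8) → bbox [-1.8,-1.8,-1.8] .. [1.8,1.8,1.8]
lo = A.lo+B.lo = [-15.9-1.8, -3.9-1.8, -17.2-1.8] = [-17.700,-5.700,-19.000]
hi = A.hi+B.hi = [2.5+1.8, 14.5+1.8, 1.2+1.8] = [4.300,16.300,3.000]
diag = √(22²+22²+22²) = √1452 = 38.105

min=[-17.700,-5.700,-19.000] max=[4.300,16.300,3.000] diag=38.105


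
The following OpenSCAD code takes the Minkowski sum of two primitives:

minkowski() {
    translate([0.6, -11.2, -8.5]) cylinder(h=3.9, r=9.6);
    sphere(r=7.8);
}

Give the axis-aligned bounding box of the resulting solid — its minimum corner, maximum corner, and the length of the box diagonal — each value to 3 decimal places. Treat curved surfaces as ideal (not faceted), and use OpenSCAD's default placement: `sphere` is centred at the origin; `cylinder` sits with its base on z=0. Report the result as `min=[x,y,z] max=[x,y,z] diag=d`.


min=[-16.800,-28.600,-16.300] max=[18.000,6.200,3.200] diag=52.937

A = translate([0.6, -11.2, -8.5]) cylinder(h=3.9, r=9.6) → bbox [-9,-20.8,-8.5] .. [10.2,-1.6,-4.6]
B = sphere(r=7.8) → bbox [-7.8,-7.8,-7.8] .. [7.8,7.8,7.8]
lo = A.lo+B.lo = [-9-7.8, -20.8-7.8, -8.5-7.8] = [-16.800,-28.600,-16.300]
hi = A.hi+B.hi = [10.2+7.8, -1.6+7.8, -4.6+7.8] = [18.000,6.200,3.200]
diag = √(34.8²+34.8²+19.5²) = √2802.33 = 52.937


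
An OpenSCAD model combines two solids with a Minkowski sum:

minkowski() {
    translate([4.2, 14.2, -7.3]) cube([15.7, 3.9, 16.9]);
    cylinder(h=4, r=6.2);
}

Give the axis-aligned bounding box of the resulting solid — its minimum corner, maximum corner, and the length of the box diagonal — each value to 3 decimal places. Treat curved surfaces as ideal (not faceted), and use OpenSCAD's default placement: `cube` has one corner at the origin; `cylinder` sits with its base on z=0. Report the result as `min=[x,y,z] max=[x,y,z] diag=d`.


A = translate([4.2, 14.2, -7.3]) cube([15.7, 3.9, 16.9]) → bbox [4.2,14.2,-7.3] .. [19.9,18.1,9.6]
B = cylinder(h=4, r=6.2) → bbox [-6.2,-6.2,0] .. [6.2,6.2,4]
lo = A.lo+B.lo = [4.2-6.2, 14.2-6.2, -7.3+0] = [-2.000,8.000,-7.300]
hi = A.hi+B.hi = [19.9+6.2, 18.1+6.2, 9.6+4] = [26.100,24.300,13.600]
diag = √(28.1²+16.3²+20.9²) = √1492.11 = 38.628

min=[-2.000,8.000,-7.300] max=[26.100,24.300,13.600] diag=38.628


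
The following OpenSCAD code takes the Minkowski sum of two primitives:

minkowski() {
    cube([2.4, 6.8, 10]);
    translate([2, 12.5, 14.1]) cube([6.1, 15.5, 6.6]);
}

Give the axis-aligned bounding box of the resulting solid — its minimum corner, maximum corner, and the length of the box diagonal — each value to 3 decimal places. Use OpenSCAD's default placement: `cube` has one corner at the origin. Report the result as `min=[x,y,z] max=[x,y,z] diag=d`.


min=[2.000,12.500,14.100] max=[10.500,34.800,30.700] diag=29.071

A = translate([2, 12.5, 14.1]) cube([6.1, 15.5, 6.6]) → bbox [2,12.5,14.1] .. [8.1,28,20.7]
B = cube([2.4, 6.8, 10]) → bbox [0,0,0] .. [2.4,6.8,10]
lo = A.lo+B.lo = [2+0, 12.5+0, 14.1+0] = [2.000,12.500,14.100]
hi = A.hi+B.hi = [8.1+2.4, 28+6.8, 20.7+10] = [10.500,34.800,30.700]
diag = √(8.5²+22.3²+16.6²) = √845.1 = 29.071


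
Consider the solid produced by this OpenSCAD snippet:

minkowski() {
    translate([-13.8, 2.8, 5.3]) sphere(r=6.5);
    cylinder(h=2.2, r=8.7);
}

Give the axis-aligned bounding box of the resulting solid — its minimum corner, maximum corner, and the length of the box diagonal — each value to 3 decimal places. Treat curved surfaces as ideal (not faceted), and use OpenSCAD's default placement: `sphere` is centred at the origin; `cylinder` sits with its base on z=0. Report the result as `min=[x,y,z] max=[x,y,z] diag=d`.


A = translate([-13.8, 2.8, 5.3]) sphere(r=6.5) → bbox [-20.3,-3.7,-1.2] .. [-7.3,9.3,11.8]
B = cylinder(h=2.2, r=8.7) → bbox [-8.7,-8.7,0] .. [8.7,8.7,2.2]
lo = A.lo+B.lo = [-20.3-8.7, -3.7-8.7, -1.2+0] = [-29.000,-12.400,-1.200]
hi = A.hi+B.hi = [-7.3+8.7, 9.3+8.7, 11.8+2.2] = [1.400,18.000,14.000]
diag = √(30.4²+30.4²+15.2²) = √2079.36 = 45.600

min=[-29.000,-12.400,-1.200] max=[1.400,18.000,14.000] diag=45.600


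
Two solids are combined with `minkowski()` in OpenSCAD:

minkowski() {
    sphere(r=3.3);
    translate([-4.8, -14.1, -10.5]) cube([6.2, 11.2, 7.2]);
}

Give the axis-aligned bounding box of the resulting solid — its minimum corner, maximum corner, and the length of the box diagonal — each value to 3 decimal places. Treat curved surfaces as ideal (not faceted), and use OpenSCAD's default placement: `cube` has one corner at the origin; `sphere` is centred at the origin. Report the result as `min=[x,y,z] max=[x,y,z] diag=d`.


min=[-8.100,-17.400,-13.800] max=[4.700,0.400,0.000] diag=25.906

A = translate([-4.8, -14.1, -10.5]) cube([6.2, 11.2, 7.2]) → bbox [-4.8,-14.1,-10.5] .. [1.4,-2.9,-3.3]
B = sphere(r=3.3) → bbox [-3.3,-3.3,-3.3] .. [3.3,3.3,3.3]
lo = A.lo+B.lo = [-4.8-3.3, -14.1-3.3, -10.5-3.3] = [-8.100,-17.400,-13.800]
hi = A.hi+B.hi = [1.4+3.3, -2.9+3.3, -3.3+3.3] = [4.700,0.400,0.000]
diag = √(12.8²+17.8²+13.8²) = √671.12 = 25.906


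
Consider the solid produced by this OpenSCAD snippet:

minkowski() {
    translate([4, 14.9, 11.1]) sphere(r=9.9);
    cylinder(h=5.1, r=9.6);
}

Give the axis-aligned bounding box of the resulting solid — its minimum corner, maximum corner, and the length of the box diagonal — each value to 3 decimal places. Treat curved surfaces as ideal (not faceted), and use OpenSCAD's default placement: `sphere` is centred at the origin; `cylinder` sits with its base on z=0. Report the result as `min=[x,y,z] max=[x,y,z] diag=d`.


A = translate([4, 14.9, 11.1]) sphere(r=9.9) → bbox [-5.9,5,1.2] .. [13.9,24.8,21]
B = cylinder(h=5.1, r=9.6) → bbox [-9.6,-9.6,0] .. [9.6,9.6,5.1]
lo = A.lo+B.lo = [-5.9-9.6, 5-9.6, 1.2+0] = [-15.500,-4.600,1.200]
hi = A.hi+B.hi = [13.9+9.6, 24.8+9.6, 21+5.1] = [23.500,34.400,26.100]
diag = √(39²+39²+24.9²) = √3662.01 = 60.515

min=[-15.500,-4.600,1.200] max=[23.500,34.400,26.100] diag=60.515


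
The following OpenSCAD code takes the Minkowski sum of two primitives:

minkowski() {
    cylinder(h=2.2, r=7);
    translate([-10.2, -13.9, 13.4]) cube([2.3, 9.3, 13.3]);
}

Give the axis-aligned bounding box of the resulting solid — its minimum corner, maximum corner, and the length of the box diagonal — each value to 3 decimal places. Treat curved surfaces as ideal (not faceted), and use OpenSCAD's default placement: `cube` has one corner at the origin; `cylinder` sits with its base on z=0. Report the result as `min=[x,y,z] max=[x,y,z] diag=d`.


A = translate([-10.2, -13.9, 13.4]) cube([2.3, 9.3, 13.3]) → bbox [-10.2,-13.9,13.4] .. [-7.9,-4.6,26.7]
B = cylinder(h=2.2, r=7) → bbox [-7,-7,0] .. [7,7,2.2]
lo = A.lo+B.lo = [-10.2-7, -13.9-7, 13.4+0] = [-17.200,-20.900,13.400]
hi = A.hi+B.hi = [-7.9+7, -4.6+7, 26.7+2.2] = [-0.900,2.400,28.900]
diag = √(16.3²+23.3²+15.5²) = √1048.83 = 32.386

min=[-17.200,-20.900,13.400] max=[-0.900,2.400,28.900] diag=32.386


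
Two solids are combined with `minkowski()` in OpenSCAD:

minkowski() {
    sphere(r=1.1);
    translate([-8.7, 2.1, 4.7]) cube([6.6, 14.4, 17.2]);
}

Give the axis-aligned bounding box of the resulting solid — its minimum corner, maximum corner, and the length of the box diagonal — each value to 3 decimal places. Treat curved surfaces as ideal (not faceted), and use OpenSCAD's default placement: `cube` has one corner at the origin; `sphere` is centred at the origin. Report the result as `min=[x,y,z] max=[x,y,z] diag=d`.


A = translate([-8.7, 2.1, 4.7]) cube([6.6, 14.4, 17.2]) → bbox [-8.7,2.1,4.7] .. [-2.1,16.5,21.9]
B = sphere(r=1.1) → bbox [-1.1,-1.1,-1.1] .. [1.1,1.1,1.1]
lo = A.lo+B.lo = [-8.7-1.1, 2.1-1.1, 4.7-1.1] = [-9.800,1.000,3.600]
hi = A.hi+B.hi = [-2.1+1.1, 16.5+1.1, 21.9+1.1] = [-1.000,17.600,23.000]
diag = √(8.8²+16.6²+19.4²) = √729.36 = 27.007

min=[-9.800,1.000,3.600] max=[-1.000,17.600,23.000] diag=27.007


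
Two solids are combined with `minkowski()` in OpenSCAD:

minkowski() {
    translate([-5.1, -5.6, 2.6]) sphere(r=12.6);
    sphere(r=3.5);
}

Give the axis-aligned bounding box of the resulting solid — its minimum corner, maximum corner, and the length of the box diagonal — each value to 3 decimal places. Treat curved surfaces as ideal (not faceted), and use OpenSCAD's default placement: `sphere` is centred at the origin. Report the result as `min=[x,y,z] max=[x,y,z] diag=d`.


min=[-21.200,-21.700,-13.500] max=[11.000,10.500,18.700] diag=55.772

A = translate([-5.1, -5.6, 2.6]) sphere(r=12.6) → bbox [-17.7,-18.2,-10] .. [7.5,7,15.2]
B = sphere(r=3.5) → bbox [-3.5,-3.5,-3.5] .. [3.5,3.5,3.5]
lo = A.lo+B.lo = [-17.7-3.5, -18.2-3.5, -10-3.5] = [-21.200,-21.700,-13.500]
hi = A.hi+B.hi = [7.5+3.5, 7+3.5, 15.2+3.5] = [11.000,10.500,18.700]
diag = √(32.2²+32.2²+32.2²) = √3110.52 = 55.772


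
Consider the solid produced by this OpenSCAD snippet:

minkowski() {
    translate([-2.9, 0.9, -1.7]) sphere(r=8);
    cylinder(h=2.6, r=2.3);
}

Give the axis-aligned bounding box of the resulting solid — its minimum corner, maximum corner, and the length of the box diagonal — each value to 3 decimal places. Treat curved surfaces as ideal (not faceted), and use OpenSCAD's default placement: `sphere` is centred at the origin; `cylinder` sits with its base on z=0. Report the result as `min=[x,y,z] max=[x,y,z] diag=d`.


min=[-13.200,-9.400,-9.700] max=[7.400,11.200,8.900] diag=34.564

A = translate([-2.9, 0.9, -1.7]) sphere(r=8) → bbox [-10.9,-7.1,-9.7] .. [5.1,8.9,6.3]
B = cylinder(h=2.6, r=2.3) → bbox [-2.3,-2.3,0] .. [2.3,2.3,2.6]
lo = A.lo+B.lo = [-10.9-2.3, -7.1-2.3, -9.7+0] = [-13.200,-9.400,-9.700]
hi = A.hi+B.hi = [5.1+2.3, 8.9+2.3, 6.3+2.6] = [7.400,11.200,8.900]
diag = √(20.6²+20.6²+18.6²) = √1194.68 = 34.564


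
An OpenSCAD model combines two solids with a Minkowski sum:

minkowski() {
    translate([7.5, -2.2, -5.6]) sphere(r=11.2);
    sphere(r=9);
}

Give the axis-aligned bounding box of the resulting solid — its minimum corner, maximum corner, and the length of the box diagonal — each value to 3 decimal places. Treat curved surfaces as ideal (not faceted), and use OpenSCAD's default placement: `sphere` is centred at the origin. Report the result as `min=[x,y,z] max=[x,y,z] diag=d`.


min=[-12.700,-22.400,-25.800] max=[27.700,18.000,14.600] diag=69.975

A = translate([7.5, -2.2, -5.6]) sphere(r=11.2) → bbox [-3.7,-13.4,-16.8] .. [18.7,9,5.6]
B = sphere(r=9) → bbox [-9,-9,-9] .. [9,9,9]
lo = A.lo+B.lo = [-3.7-9, -13.4-9, -16.8-9] = [-12.700,-22.400,-25.800]
hi = A.hi+B.hi = [18.7+9, 9+9, 5.6+9] = [27.700,18.000,14.600]
diag = √(40.4²+40.4²+40.4²) = √4896.48 = 69.975


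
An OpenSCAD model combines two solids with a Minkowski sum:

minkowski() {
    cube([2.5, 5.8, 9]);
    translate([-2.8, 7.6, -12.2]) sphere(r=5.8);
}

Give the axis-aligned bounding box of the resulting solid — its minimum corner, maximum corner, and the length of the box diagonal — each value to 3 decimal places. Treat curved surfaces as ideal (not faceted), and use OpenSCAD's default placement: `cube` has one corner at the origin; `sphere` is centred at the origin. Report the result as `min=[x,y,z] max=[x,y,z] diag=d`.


min=[-8.600,1.800,-18.000] max=[5.500,19.200,2.600] diag=30.429

A = translate([-2.8, 7.6, -12.2]) sphere(r=5.8) → bbox [-8.6,1.8,-18] .. [3,13.4,-6.4]
B = cube([2.5, 5.8, 9]) → bbox [0,0,0] .. [2.5,5.8,9]
lo = A.lo+B.lo = [-8.6+0, 1.8+0, -18+0] = [-8.600,1.800,-18.000]
hi = A.hi+B.hi = [3+2.5, 13.4+5.8, -6.4+9] = [5.500,19.200,2.600]
diag = √(14.1²+17.4²+20.6²) = √925.93 = 30.429


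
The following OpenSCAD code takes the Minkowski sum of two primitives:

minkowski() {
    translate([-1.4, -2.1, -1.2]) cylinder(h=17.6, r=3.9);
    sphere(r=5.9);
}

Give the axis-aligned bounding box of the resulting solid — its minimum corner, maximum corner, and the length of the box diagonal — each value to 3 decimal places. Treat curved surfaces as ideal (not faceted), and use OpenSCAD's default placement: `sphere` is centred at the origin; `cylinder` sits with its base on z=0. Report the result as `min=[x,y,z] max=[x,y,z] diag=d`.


min=[-11.200,-11.900,-7.100] max=[8.400,7.700,22.300] diag=40.406

A = translate([-1.4, -2.1, -1.2]) cylinder(h=17.6, r=3.9) → bbox [-5.3,-6,-1.2] .. [2.5,1.8,16.4]
B = sphere(r=5.9) → bbox [-5.9,-5.9,-5.9] .. [5.9,5.9,5.9]
lo = A.lo+B.lo = [-5.3-5.9, -6-5.9, -1.2-5.9] = [-11.200,-11.900,-7.100]
hi = A.hi+B.hi = [2.5+5.9, 1.8+5.9, 16.4+5.9] = [8.400,7.700,22.300]
diag = √(19.6²+19.6²+29.4²) = √1632.68 = 40.406


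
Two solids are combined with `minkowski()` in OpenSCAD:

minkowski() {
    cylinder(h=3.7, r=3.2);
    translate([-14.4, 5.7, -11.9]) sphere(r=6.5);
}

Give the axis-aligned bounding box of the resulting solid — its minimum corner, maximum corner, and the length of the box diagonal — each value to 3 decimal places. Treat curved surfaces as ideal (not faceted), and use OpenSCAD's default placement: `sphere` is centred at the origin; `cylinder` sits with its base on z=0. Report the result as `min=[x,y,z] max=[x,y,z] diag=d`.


min=[-24.100,-4.000,-18.400] max=[-4.700,15.400,-1.700] diag=32.119

A = translate([-14.4, 5.7, -11.9]) sphere(r=6.5) → bbox [-20.9,-0.8,-18.4] .. [-7.9,12.2,-5.4]
B = cylinder(h=3.7, r=3.2) → bbox [-3.2,-3.2,0] .. [3.2,3.2,3.7]
lo = A.lo+B.lo = [-20.9-3.2, -0.8-3.2, -18.4+0] = [-24.100,-4.000,-18.400]
hi = A.hi+B.hi = [-7.9+3.2, 12.2+3.2, -5.4+3.7] = [-4.700,15.400,-1.700]
diag = √(19.4²+19.4²+16.7²) = √1031.61 = 32.119


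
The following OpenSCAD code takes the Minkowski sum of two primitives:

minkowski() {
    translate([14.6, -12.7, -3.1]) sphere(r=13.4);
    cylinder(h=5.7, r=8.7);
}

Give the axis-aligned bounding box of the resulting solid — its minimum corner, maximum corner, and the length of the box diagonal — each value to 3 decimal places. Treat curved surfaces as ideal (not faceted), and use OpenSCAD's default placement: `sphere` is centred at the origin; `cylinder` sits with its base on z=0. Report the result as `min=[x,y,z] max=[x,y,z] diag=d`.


A = translate([14.6, -12.7, -3.1]) sphere(r=13.4) → bbox [1.2,-26.1,-16.5] .. [28,0.7,10.3]
B = cylinder(h=5.7, r=8.7) → bbox [-8.7,-8.7,0] .. [8.7,8.7,5.7]
lo = A.lo+B.lo = [1.2-8.7, -26.1-8.7, -16.5+0] = [-7.500,-34.800,-16.500]
hi = A.hi+B.hi = [28+8.7, 0.7+8.7, 10.3+5.7] = [36.700,9.400,16.000]
diag = √(44.2²+44.2²+32.5²) = √4963.53 = 70.452

min=[-7.500,-34.800,-16.500] max=[36.700,9.400,16.000] diag=70.452


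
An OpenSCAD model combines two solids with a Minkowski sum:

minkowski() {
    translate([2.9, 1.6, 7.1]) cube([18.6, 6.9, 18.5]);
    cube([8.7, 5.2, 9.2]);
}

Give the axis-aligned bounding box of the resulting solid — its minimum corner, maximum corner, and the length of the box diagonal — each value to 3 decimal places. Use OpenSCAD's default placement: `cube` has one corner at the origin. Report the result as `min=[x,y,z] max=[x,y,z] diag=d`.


A = translate([2.9, 1.6, 7.1]) cube([18.6, 6.9, 18.5]) → bbox [2.9,1.6,7.1] .. [21.5,8.5,25.6]
B = cube([8.7, 5.2, 9.2]) → bbox [0,0,0] .. [8.7,5.2,9.2]
lo = A.lo+B.lo = [2.9+0, 1.6+0, 7.1+0] = [2.900,1.600,7.100]
hi = A.hi+B.hi = [21.5+8.7, 8.5+5.2, 25.6+9.2] = [30.200,13.700,34.800]
diag = √(27.3²+12.1²+27.7²) = √1658.99 = 40.731

min=[2.900,1.600,7.100] max=[30.200,13.700,34.800] diag=40.731


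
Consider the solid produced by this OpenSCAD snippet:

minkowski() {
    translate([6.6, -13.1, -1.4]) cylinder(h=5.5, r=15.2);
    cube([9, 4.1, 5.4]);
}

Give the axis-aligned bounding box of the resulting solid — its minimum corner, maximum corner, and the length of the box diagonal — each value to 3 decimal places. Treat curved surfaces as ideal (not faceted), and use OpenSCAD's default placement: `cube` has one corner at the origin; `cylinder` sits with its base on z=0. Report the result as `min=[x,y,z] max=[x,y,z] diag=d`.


A = translate([6.6, -13.1, -1.4]) cylinder(h=5.5, r=15.2) → bbox [-8.6,-28.3,-1.4] .. [21.8,2.1,4.1]
B = cube([9, 4.1, 5.4]) → bbox [0,0,0] .. [9,4.1,5.4]
lo = A.lo+B.lo = [-8.6+0, -28.3+0, -1.4+0] = [-8.600,-28.300,-1.400]
hi = A.hi+B.hi = [21.8+9, 2.1+4.1, 4.1+5.4] = [30.800,6.200,9.500]
diag = √(39.4²+34.5²+10.9²) = √2861.42 = 53.492

min=[-8.600,-28.300,-1.400] max=[30.800,6.200,9.500] diag=53.492


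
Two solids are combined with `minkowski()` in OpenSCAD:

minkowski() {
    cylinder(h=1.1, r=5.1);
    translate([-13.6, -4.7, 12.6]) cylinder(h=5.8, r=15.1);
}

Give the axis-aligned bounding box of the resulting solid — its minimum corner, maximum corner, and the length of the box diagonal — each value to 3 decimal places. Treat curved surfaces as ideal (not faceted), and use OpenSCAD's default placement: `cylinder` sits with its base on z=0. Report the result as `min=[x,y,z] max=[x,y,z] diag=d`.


min=[-33.800,-24.900,12.600] max=[6.600,15.500,19.500] diag=57.549

A = translate([-13.6, -4.7, 12.6]) cylinder(h=5.8, r=15.1) → bbox [-28.7,-19.8,12.6] .. [1.5,10.4,18.4]
B = cylinder(h=1.1, r=5.1) → bbox [-5.1,-5.1,0] .. [5.1,5.1,1.1]
lo = A.lo+B.lo = [-28.7-5.1, -19.8-5.1, 12.6+0] = [-33.800,-24.900,12.600]
hi = A.hi+B.hi = [1.5+5.1, 10.4+5.1, 18.4+1.1] = [6.600,15.500,19.500]
diag = √(40.4²+40.4²+6.9²) = √3311.93 = 57.549


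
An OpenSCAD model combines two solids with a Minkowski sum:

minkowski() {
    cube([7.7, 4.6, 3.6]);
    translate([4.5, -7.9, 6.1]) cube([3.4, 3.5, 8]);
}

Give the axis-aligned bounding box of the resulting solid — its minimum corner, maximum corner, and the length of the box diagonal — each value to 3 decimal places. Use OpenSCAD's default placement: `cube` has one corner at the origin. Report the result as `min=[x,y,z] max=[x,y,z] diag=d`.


A = translate([4.5, -7.9, 6.1]) cube([3.4, 3.5, 8]) → bbox [4.5,-7.9,6.1] .. [7.9,-4.4,14.1]
B = cube([7.7, 4.6, 3.6]) → bbox [0,0,0] .. [7.7,4.6,3.6]
lo = A.lo+B.lo = [4.5+0, -7.9+0, 6.1+0] = [4.500,-7.900,6.100]
hi = A.hi+B.hi = [7.9+7.7, -4.4+4.6, 14.1+3.6] = [15.600,0.200,17.700]
diag = √(11.1²+8.1²+11.6²) = √323.38 = 17.983

min=[4.500,-7.900,6.100] max=[15.600,0.200,17.700] diag=17.983


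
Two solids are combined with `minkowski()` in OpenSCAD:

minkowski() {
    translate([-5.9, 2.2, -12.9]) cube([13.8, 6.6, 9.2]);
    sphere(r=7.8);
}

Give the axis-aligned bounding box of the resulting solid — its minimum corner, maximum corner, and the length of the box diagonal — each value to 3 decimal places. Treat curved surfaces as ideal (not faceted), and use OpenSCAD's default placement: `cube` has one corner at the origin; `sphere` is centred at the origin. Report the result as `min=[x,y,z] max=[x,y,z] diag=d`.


min=[-13.700,-5.600,-20.700] max=[15.700,16.600,4.100] diag=44.410

A = translate([-5.9, 2.2, -12.9]) cube([13.8, 6.6, 9.2]) → bbox [-5.9,2.2,-12.9] .. [7.9,8.8,-3.7]
B = sphere(r=7.8) → bbox [-7.8,-7.8,-7.8] .. [7.8,7.8,7.8]
lo = A.lo+B.lo = [-5.9-7.8, 2.2-7.8, -12.9-7.8] = [-13.700,-5.600,-20.700]
hi = A.hi+B.hi = [7.9+7.8, 8.8+7.8, -3.7+7.8] = [15.700,16.600,4.100]
diag = √(29.4²+22.2²+24.8²) = √1972.24 = 44.410


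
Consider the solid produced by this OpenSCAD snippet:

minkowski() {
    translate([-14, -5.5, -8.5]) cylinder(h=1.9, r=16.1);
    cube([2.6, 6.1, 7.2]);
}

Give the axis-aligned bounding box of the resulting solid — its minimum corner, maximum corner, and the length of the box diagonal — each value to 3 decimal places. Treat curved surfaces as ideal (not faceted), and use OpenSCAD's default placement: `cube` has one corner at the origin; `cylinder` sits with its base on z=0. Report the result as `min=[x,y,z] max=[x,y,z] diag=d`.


A = translate([-14, -5.5, -8.5]) cylinder(h=1.9, r=16.1) → bbox [-30.1,-21.6,-8.5] .. [2.1,10.6,-6.6]
B = cube([2.6, 6.1, 7.2]) → bbox [0,0,0] .. [2.6,6.1,7.2]
lo = A.lo+B.lo = [-30.1+0, -21.6+0, -8.5+0] = [-30.100,-21.600,-8.500]
hi = A.hi+B.hi = [2.1+2.6, 10.6+6.1, -6.6+7.2] = [4.700,16.700,0.600]
diag = √(34.8²+38.3²+9.1²) = √2760.74 = 52.543

min=[-30.100,-21.600,-8.500] max=[4.700,16.700,0.600] diag=52.543


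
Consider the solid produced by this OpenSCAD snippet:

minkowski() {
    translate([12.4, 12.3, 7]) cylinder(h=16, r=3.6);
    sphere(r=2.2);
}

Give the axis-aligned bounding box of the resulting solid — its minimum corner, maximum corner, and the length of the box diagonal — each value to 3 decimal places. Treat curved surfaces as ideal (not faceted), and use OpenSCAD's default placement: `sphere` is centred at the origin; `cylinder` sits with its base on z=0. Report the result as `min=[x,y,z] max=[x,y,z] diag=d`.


A = translate([12.4, 12.3, 7]) cylinder(h=16, r=3.6) → bbox [8.8,8.7,7] .. [16,15.9,23]
B = sphere(r=2.2) → bbox [-2.2,-2.2,-2.2] .. [2.2,2.2,2.2]
lo = A.lo+B.lo = [8.8-2.2, 8.7-2.2, 7-2.2] = [6.600,6.500,4.800]
hi = A.hi+B.hi = [16+2.2, 15.9+2.2, 23+2.2] = [18.200,18.100,25.200]
diag = √(11.6²+11.6²+20.4²) = √685.28 = 26.178

min=[6.600,6.500,4.800] max=[18.200,18.100,25.200] diag=26.178


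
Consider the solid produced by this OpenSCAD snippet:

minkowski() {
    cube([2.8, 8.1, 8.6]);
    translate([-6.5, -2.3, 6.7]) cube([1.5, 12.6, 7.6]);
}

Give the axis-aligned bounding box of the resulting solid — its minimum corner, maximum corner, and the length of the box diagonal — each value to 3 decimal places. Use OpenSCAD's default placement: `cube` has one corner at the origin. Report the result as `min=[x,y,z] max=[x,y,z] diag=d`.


A = translate([-6.5, -2.3, 6.7]) cube([1.5, 12.6, 7.6]) → bbox [-6.5,-2.3,6.7] .. [-5,10.3,14.3]
B = cube([2.8, 8.1, 8.6]) → bbox [0,0,0] .. [2.8,8.1,8.6]
lo = A.lo+B.lo = [-6.5+0, -2.3+0, 6.7+0] = [-6.500,-2.300,6.700]
hi = A.hi+B.hi = [-5+2.8, 10.3+8.1, 14.3+8.6] = [-2.200,18.400,22.900]
diag = √(4.3²+20.7²+16.2²) = √709.42 = 26.635

min=[-6.500,-2.300,6.700] max=[-2.200,18.400,22.900] diag=26.635


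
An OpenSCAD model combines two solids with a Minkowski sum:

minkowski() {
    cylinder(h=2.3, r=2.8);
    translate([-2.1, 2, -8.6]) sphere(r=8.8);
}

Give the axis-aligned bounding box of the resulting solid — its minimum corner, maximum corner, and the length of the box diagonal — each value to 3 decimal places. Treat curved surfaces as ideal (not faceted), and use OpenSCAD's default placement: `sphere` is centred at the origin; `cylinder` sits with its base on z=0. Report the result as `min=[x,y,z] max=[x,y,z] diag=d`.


A = translate([-2.1, 2, -8.6]) sphere(r=8.8) → bbox [-10.9,-6.8,-17.4] .. [6.7,10.8,0.2]
B = cylinder(h=2.3, r=2.8) → bbox [-2.8,-2.8,0] .. [2.8,2.8,2.3]
lo = A.lo+B.lo = [-10.9-2.8, -6.8-2.8, -17.4+0] = [-13.700,-9.600,-17.400]
hi = A.hi+B.hi = [6.7+2.8, 10.8+2.8, 0.2+2.3] = [9.500,13.600,2.500]
diag = √(23.2²+23.2²+19.9²) = √1472.49 = 38.373

min=[-13.700,-9.600,-17.400] max=[9.500,13.600,2.500] diag=38.373


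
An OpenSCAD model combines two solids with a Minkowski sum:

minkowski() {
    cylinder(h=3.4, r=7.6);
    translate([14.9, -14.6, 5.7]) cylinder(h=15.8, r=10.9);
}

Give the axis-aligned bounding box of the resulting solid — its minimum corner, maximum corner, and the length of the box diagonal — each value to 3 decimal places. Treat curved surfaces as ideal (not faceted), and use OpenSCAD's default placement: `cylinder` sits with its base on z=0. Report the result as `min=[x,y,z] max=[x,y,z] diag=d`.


A = translate([14.9, -14.6, 5.7]) cylinder(h=15.8, r=10.9) → bbox [4,-25.5,5.7] .. [25.8,-3.7,21.5]
B = cylinder(h=3.4, r=7.6) → bbox [-7.6,-7.6,0] .. [7.6,7.6,3.4]
lo = A.lo+B.lo = [4-7.6, -25.5-7.6, 5.7+0] = [-3.600,-33.100,5.700]
hi = A.hi+B.hi = [25.8+7.6, -3.7+7.6, 21.5+3.4] = [33.400,3.900,24.900]
diag = √(37²+37²+19.2²) = √3106.64 = 55.737

min=[-3.600,-33.100,5.700] max=[33.400,3.900,24.900] diag=55.737


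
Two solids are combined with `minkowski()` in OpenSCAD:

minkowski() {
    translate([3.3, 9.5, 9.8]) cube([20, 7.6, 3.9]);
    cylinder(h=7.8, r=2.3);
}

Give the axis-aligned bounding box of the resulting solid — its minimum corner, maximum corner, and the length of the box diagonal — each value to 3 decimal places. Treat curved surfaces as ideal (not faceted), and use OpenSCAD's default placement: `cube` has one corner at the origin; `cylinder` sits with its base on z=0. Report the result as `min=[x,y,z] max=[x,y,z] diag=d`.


min=[1.000,7.200,9.800] max=[25.600,19.400,21.500] diag=29.848

A = translate([3.3, 9.5, 9.8]) cube([20, 7.6, 3.9]) → bbox [3.3,9.5,9.8] .. [23.3,17.1,13.7]
B = cylinder(h=7.8, r=2.3) → bbox [-2.3,-2.3,0] .. [2.3,2.3,7.8]
lo = A.lo+B.lo = [3.3-2.3, 9.5-2.3, 9.8+0] = [1.000,7.200,9.800]
hi = A.hi+B.hi = [23.3+2.3, 17.1+2.3, 13.7+7.8] = [25.600,19.400,21.500]
diag = √(24.6²+12.2²+11.7²) = √890.89 = 29.848


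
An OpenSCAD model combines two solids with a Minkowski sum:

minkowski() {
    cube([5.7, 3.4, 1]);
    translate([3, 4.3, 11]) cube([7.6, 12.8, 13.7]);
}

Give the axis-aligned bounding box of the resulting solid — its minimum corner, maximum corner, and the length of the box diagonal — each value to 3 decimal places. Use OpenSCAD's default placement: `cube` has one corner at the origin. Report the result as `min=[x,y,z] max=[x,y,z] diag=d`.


A = translate([3, 4.3, 11]) cube([7.6, 12.8, 13.7]) → bbox [3,4.3,11] .. [10.6,17.1,24.7]
B = cube([5.7, 3.4, 1]) → bbox [0,0,0] .. [5.7,3.4,1]
lo = A.lo+B.lo = [3+0, 4.3+0, 11+0] = [3.000,4.300,11.000]
hi = A.hi+B.hi = [10.6+5.7, 17.1+3.4, 24.7+1] = [16.300,20.500,25.700]
diag = √(13.3²+16.2²+14.7²) = √655.42 = 25.601

min=[3.000,4.300,11.000] max=[16.300,20.500,25.700] diag=25.601


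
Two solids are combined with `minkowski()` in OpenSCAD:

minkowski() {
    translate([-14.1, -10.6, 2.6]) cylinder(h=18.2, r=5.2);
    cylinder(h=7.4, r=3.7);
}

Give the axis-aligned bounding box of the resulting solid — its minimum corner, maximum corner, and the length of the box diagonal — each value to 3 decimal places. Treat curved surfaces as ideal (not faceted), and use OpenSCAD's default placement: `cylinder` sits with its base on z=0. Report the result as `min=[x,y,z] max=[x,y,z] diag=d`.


min=[-23.000,-19.500,2.600] max=[-5.200,-1.700,28.200] diag=35.903

A = translate([-14.1, -10.6, 2.6]) cylinder(h=18.2, r=5.2) → bbox [-19.3,-15.8,2.6] .. [-8.9,-5.4,20.8]
B = cylinder(h=7.4, r=3.7) → bbox [-3.7,-3.7,0] .. [3.7,3.7,7.4]
lo = A.lo+B.lo = [-19.3-3.7, -15.8-3.7, 2.6+0] = [-23.000,-19.500,2.600]
hi = A.hi+B.hi = [-8.9+3.7, -5.4+3.7, 20.8+7.4] = [-5.200,-1.700,28.200]
diag = √(17.8²+17.8²+25.6²) = √1289.04 = 35.903


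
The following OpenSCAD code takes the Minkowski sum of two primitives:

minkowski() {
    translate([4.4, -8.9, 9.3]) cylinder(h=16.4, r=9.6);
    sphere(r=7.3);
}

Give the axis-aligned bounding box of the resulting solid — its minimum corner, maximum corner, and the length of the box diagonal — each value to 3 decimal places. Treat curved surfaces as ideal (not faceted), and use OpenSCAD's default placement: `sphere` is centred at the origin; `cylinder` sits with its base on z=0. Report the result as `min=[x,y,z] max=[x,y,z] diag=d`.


A = translate([4.4, -8.9, 9.3]) cylinder(h=16.4, r=9.6) → bbox [-5.2,-18.5,9.3] .. [14,0.7,25.7]
B = sphere(r=7.3) → bbox [-7.3,-7.3,-7.3] .. [7.3,7.3,7.3]
lo = A.lo+B.lo = [-5.2-7.3, -18.5-7.3, 9.3-7.3] = [-12.500,-25.800,2.000]
hi = A.hi+B.hi = [14+7.3, 0.7+7.3, 25.7+7.3] = [21.300,8.000,33.000]
diag = √(33.8²+33.8²+31²) = √3245.88 = 56.973

min=[-12.500,-25.800,2.000] max=[21.300,8.000,33.000] diag=56.973
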